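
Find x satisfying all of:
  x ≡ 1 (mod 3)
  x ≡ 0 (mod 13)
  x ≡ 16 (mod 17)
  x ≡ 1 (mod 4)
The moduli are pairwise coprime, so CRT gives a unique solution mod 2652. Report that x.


Product of moduli M = 3 · 13 · 17 · 4 = 2652.
Merge one congruence at a time:
  Start: x ≡ 1 (mod 3).
  Combine with x ≡ 0 (mod 13); new modulus lcm = 39.
    Write x = 1 + 3·t and substitute into x ≡ 0 (mod 13): 3·t ≡ 0 − 1 = -1 (mod 13).
    Reduce coefficients mod 13: 3·t ≡ 12 (mod 13).
    The inverse of 3 mod 13 is 9 (since 3·9 = 27 = 2·13 + 1), so t ≡ 9·12 = 108 ≡ 4 (mod 13).
    Then x = 1 + 3·4 = 13, valid modulo lcm(3, 13) = 39: x ≡ 13 (mod 39).
  Combine with x ≡ 16 (mod 17); new modulus lcm = 663.
    Write x = 13 + 39·t and substitute into x ≡ 16 (mod 17): 39·t ≡ 16 − 13 = 3 (mod 17).
    Reduce coefficients mod 17: 5·t ≡ 3 (mod 17).
    The inverse of 5 mod 17 is 7 (since 5·7 = 35 = 2·17 + 1), so t ≡ 7·3 = 21 ≡ 4 (mod 17).
    Then x = 13 + 39·4 = 169, valid modulo lcm(39, 17) = 663: x ≡ 169 (mod 663).
  Combine with x ≡ 1 (mod 4); new modulus lcm = 2652.
    Write x = 169 + 663·t and substitute into x ≡ 1 (mod 4): 663·t ≡ 1 − 169 = -168 (mod 4).
    Reduce coefficients mod 4: 3·t ≡ 0 (mod 4).
    The inverse of 3 mod 4 is 3 (since 3·3 = 9 = 2·4 + 1), so t ≡ 3·0 = 0 ≡ 0 (mod 4).
    Then x = 169 + 663·0 = 169, valid modulo lcm(663, 4) = 2652: x ≡ 169 (mod 2652).
Verify against each original: 169 mod 3 = 1, 169 mod 13 = 0, 169 mod 17 = 16, 169 mod 4 = 1.

x ≡ 169 (mod 2652).


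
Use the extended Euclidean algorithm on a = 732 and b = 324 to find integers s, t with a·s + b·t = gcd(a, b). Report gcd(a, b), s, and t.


Euclidean algorithm on (732, 324) — divide until remainder is 0:
  732 = 2 · 324 + 84
  324 = 3 · 84 + 72
  84 = 1 · 72 + 12
  72 = 6 · 12 + 0
gcd(732, 324) = 12.
Track Bezout coefficients alongside the remainders: start with r₀ = 732 = a·1 + b·0 (s = 1, t = 0) and r₁ = 324 = a·0 + b·1 (s = 0, t = 1); each new remainder r_{k+1} = r_{k-1} − q_k·r_k inherits s_{k+1} = s_{k-1} − q_k·s_k, t_{k+1} = t_{k-1} − q_k·t_k, so r_k = a·s_k + b·t_k at every step:
  q = 2: r = 84, s = 1 − 2·0 = 1, t = 0 − 2·1 = -2  (check: 732·1 + 324·(-2) = 84)
  q = 3: r = 72, s = 0 − 3·1 = -3, t = 1 − 3·(-2) = 7  (check: 732·(-3) + 324·7 = 72)
  q = 1: r = 12, s = 1 − 1·(-3) = 4, t = -2 − 1·7 = -9  (check: 732·4 + 324·(-9) = 12)
The row with r = 12 (the gcd) gives the Bezout coefficients s = 4, t = -9.
Result: 732 · (4) + 324 · (-9) = 12.

gcd(732, 324) = 12; s = 4, t = -9 (check: 732·4 + 324·(-9) = 12).


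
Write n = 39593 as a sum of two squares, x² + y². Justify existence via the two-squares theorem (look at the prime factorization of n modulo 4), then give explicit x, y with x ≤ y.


Step 1: Factor n = 39593 = 17^2 · 137.
Step 2: Check the mod-4 condition on each prime factor: 17 ≡ 1 (mod 4), exponent 2; 137 ≡ 1 (mod 4), exponent 1.
All primes ≡ 3 (mod 4) appear to even exponent (or don't appear), so by the two-squares theorem n IS expressible as a sum of two squares.
Step 3: Build a representation. Here n = 17 · 17 · 137 is a product of primes ≡ 1 (mod 4). Each prime p ≡ 1 (mod 4) is itself a sum of two squares; find a² by testing p − a² for a perfect square:
  17: 17 − 1² = 16 = 4² ⇒ 17 = 1² + 4².
  137: 137 − 1² = 136, 137 − 2² = 133, 137 − 3² = 128, 137 − 4² = 121 = 11² ⇒ 137 = 4² + 11².
  Combine using the Brahmagupta–Fibonacci identity (a² + b²)(c² + d²) = (ac − bd)² + (ad + bc)² = (ac + bd)² + (ad − bc)²:
  17 · 17 = 289: from (1² + 4²)(1² + 4²), take (1·1 − 4·4, 1·4 + 4·1) = (1 − 16, 4 + 4) = (-15, 8); dropping signs (only squares matter) gives (15, 8); check 15² + 8² = 225 + 64 = 289 ✓.
  289 · 137 = 39593: from (15² + 8²)(4² + 11²), take (15·4 − 8·11, 15·11 + 8·4) = (60 − 88, 165 + 32) = (-28, 197); dropping signs (only squares matter) gives (28, 197); check 28² + 197² = 784 + 38809 = 39593 ✓.
Step 4: Order so x ≤ y and verify: 28² + 197² = 784 + 38809 = 39593 = n. ✓

n = 39593 = 28² + 197² (one valid representation with x ≤ y).


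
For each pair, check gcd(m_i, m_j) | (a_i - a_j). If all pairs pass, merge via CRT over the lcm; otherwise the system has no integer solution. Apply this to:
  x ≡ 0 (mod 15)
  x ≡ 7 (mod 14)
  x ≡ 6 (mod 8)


Moduli 15, 14, 8 are not pairwise coprime, so CRT works modulo lcm(m_i) when all pairwise compatibility conditions hold.
Pairwise compatibility: gcd(m_i, m_j) must divide a_i - a_j for every pair.
Merge one congruence at a time:
  Start: x ≡ 0 (mod 15).
  Combine with x ≡ 7 (mod 14): gcd(15, 14) = 1; 7 - 0 = 7, which IS divisible by 1, so compatible.
    Write x = 0 + 15·t and substitute into x ≡ 7 (mod 14): 15·t ≡ 7 − 0 = 7 (mod 14).
    Reduce coefficients mod 14: 1·t ≡ 7 (mod 14).
    So t ≡ 7 (mod 14).
    Then x = 0 + 15·7 = 105, valid modulo lcm(15, 14) = 210: x ≡ 105 (mod 210).
  Combine with x ≡ 6 (mod 8): gcd(210, 8) = 2, and 6 - 105 = -99 is NOT divisible by 2.
    ⇒ system is inconsistent (no integer solution).

No solution (the system is inconsistent).


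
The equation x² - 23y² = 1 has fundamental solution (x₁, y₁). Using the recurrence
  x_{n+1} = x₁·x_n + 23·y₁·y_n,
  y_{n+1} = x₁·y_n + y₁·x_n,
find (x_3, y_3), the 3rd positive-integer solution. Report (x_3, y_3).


Step 1: Find the fundamental solution (x₁, y₁) of x² - 23y² = 1.
  Expand √23 as a continued fraction. a₀ = ⌊√23⌋ = 4; iterate m_{k+1} = d_k·a_k − m_k, d_{k+1} = (23 − m_{k+1}²)/d_k, a_{k+1} = ⌊(a₀ + m_{k+1})/d_{k+1}⌋ (starting m₀ = 0, d₀ = 1), with convergents p_k = a_k·p_{k-1} + p_{k-2}, q_k = a_k·q_{k-1} + q_{k-2} (p₋₁ = 1, q₋₁ = 0):
  k = 0: a₀ = 4; p₀/q₀ = 4/1; p₀² − 23·q₀² = 16 − 23 = -7.
  k = 1: m = 4, d = 7, a = ⌊(4 + 4)/7⌋ = 1; p/q = (1·4 + 1)/(1·1 + 0) = 5/1; p² − 23·q² = 25 − 23 = 2.
  k = 2: m = 3, d = 2, a = ⌊(4 + 3)/2⌋ = 3; p/q = (3·5 + 4)/(3·1 + 1) = 19/4; p² − 23·q² = 361 − 368 = -7.
  k = 3: m = 3, d = 7, a = ⌊(4 + 3)/7⌋ = 1; p/q = (1·19 + 5)/(1·4 + 1) = 24/5; p² − 23·q² = 576 − 575 = 1.
  The first convergent with p² − 23·q² = 1 gives the fundamental solution (x₁, y₁) = (24, 5).
Step 2: Apply the recurrence (x_{n+1}, y_{n+1}) = (x₁x_n + 23y₁y_n, x₁y_n + y₁x_n) repeatedly.
  From (x_1, y_1) = (24, 5): x_2 = 24·24 + 23·5·5 = 1151; y_2 = 24·5 + 5·24 = 240.
  From (x_2, y_2) = (1151, 240): x_3 = 24·1151 + 23·5·240 = 55224; y_3 = 24·240 + 5·1151 = 11515.
Step 3: Verify x_3² - 23·y_3² = 3049690176 - 3049690175 = 1 (should be 1). ✓

(x_1, y_1) = (24, 5); (x_3, y_3) = (55224, 11515).


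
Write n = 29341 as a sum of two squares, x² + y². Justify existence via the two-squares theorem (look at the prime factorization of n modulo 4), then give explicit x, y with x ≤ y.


Step 1: Factor n = 29341 = 13 · 37 · 61.
Step 2: Check the mod-4 condition on each prime factor: 13 ≡ 1 (mod 4), exponent 1; 37 ≡ 1 (mod 4), exponent 1; 61 ≡ 1 (mod 4), exponent 1.
All primes ≡ 3 (mod 4) appear to even exponent (or don't appear), so by the two-squares theorem n IS expressible as a sum of two squares.
Step 3: Build a representation. Here n = 13 · 37 · 61 is a product of primes ≡ 1 (mod 4). Each prime p ≡ 1 (mod 4) is itself a sum of two squares; find a² by testing p − a² for a perfect square:
  13: 13 − 1² = 12, 13 − 2² = 9 = 3² ⇒ 13 = 2² + 3².
  37: 37 − 1² = 36 = 6² ⇒ 37 = 1² + 6².
  61: 61 − 1² = 60, 61 − 2² = 57, 61 − 3² = 52, 61 − 4² = 45, 61 − 5² = 36 = 6² ⇒ 61 = 5² + 6².
  Combine using the Brahmagupta–Fibonacci identity (a² + b²)(c² + d²) = (ac − bd)² + (ad + bc)² = (ac + bd)² + (ad − bc)²:
  13 · 37 = 481: from (2² + 3²)(1² + 6²), take (2·1 − 3·6, 2·6 + 3·1) = (2 − 18, 12 + 3) = (-16, 15); dropping signs (only squares matter) gives (16, 15); check 16² + 15² = 256 + 225 = 481 ✓.
  481 · 61 = 29341: from (16² + 15²)(5² + 6²), take (16·5 − 15·6, 16·6 + 15·5) = (80 − 90, 96 + 75) = (-10, 171); dropping signs (only squares matter) gives (10, 171); check 10² + 171² = 100 + 29241 = 29341 ✓.
Step 4: Order so x ≤ y and verify: 10² + 171² = 100 + 29241 = 29341 = n. ✓

n = 29341 = 10² + 171² (one valid representation with x ≤ y).


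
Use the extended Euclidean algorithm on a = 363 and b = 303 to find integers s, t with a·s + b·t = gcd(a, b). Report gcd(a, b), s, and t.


Euclidean algorithm on (363, 303) — divide until remainder is 0:
  363 = 1 · 303 + 60
  303 = 5 · 60 + 3
  60 = 20 · 3 + 0
gcd(363, 303) = 3.
Track Bezout coefficients alongside the remainders: start with r₀ = 363 = a·1 + b·0 (s = 1, t = 0) and r₁ = 303 = a·0 + b·1 (s = 0, t = 1); each new remainder r_{k+1} = r_{k-1} − q_k·r_k inherits s_{k+1} = s_{k-1} − q_k·s_k, t_{k+1} = t_{k-1} − q_k·t_k, so r_k = a·s_k + b·t_k at every step:
  q = 1: r = 60, s = 1 − 1·0 = 1, t = 0 − 1·1 = -1  (check: 363·1 + 303·(-1) = 60)
  q = 5: r = 3, s = 0 − 5·1 = -5, t = 1 − 5·(-1) = 6  (check: 363·(-5) + 303·6 = 3)
The row with r = 3 (the gcd) gives the Bezout coefficients s = -5, t = 6.
Result: 363 · (-5) + 303 · (6) = 3.

gcd(363, 303) = 3; s = -5, t = 6 (check: 363·(-5) + 303·6 = 3).


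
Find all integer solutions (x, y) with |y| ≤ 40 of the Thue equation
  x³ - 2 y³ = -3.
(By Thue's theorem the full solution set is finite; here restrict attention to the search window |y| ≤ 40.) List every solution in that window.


The equation is x³ - 2y³ = -3. For fixed y, x³ = 2·y³ − 3, so a solution requires the RHS to be a perfect cube.
Strategy: iterate y from -40 to 40, compute RHS = 2·y³ − 3, and check whether it is a (positive or negative) perfect cube.
Check small values of y:
  y = 0: RHS = -3 is not a perfect cube.
  y = 1: RHS = -1 = (-1)³ ⇒ x = -1 works.
  y = -1: RHS = -5 is not a perfect cube.
  y = 2: RHS = 13 is not a perfect cube.
  y = -2: RHS = -19 is not a perfect cube.
  y = 3: RHS = 51 is not a perfect cube.
  y = -3: RHS = -57 is not a perfect cube.
Continuing, at y = 4: RHS = 125 = (5)³ ⇒ x = 5 works.
Searching the remaining y in |y| ≤ 40 finds no further solutions.
Collected solutions: (-1, 1), (5, 4).

Solutions (with |y| ≤ 40): (-1, 1), (5, 4).


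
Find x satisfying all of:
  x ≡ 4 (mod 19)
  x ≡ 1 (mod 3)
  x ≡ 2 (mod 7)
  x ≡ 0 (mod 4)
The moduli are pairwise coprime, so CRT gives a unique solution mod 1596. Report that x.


Product of moduli M = 19 · 3 · 7 · 4 = 1596.
Merge one congruence at a time:
  Start: x ≡ 4 (mod 19).
  Combine with x ≡ 1 (mod 3); new modulus lcm = 57.
    Write x = 4 + 19·t and substitute into x ≡ 1 (mod 3): 19·t ≡ 1 − 4 = -3 (mod 3).
    Reduce coefficients mod 3: 1·t ≡ 0 (mod 3).
    So t ≡ 0 (mod 3).
    Then x = 4 + 19·0 = 4, valid modulo lcm(19, 3) = 57: x ≡ 4 (mod 57).
  Combine with x ≡ 2 (mod 7); new modulus lcm = 399.
    Write x = 4 + 57·t and substitute into x ≡ 2 (mod 7): 57·t ≡ 2 − 4 = -2 (mod 7).
    Reduce coefficients mod 7: 1·t ≡ 5 (mod 7).
    So t ≡ 5 (mod 7).
    Then x = 4 + 57·5 = 289, valid modulo lcm(57, 7) = 399: x ≡ 289 (mod 399).
  Combine with x ≡ 0 (mod 4); new modulus lcm = 1596.
    Write x = 289 + 399·t and substitute into x ≡ 0 (mod 4): 399·t ≡ 0 − 289 = -289 (mod 4).
    Reduce coefficients mod 4: 3·t ≡ 3 (mod 4).
    The inverse of 3 mod 4 is 3 (since 3·3 = 9 = 2·4 + 1), so t ≡ 3·3 = 9 ≡ 1 (mod 4).
    Then x = 289 + 399·1 = 688, valid modulo lcm(399, 4) = 1596: x ≡ 688 (mod 1596).
Verify against each original: 688 mod 19 = 4, 688 mod 3 = 1, 688 mod 7 = 2, 688 mod 4 = 0.

x ≡ 688 (mod 1596).


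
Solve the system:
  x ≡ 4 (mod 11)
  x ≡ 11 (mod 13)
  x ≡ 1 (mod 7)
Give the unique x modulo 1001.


Moduli 11, 13, 7 are pairwise coprime; by CRT there is a unique solution modulo M = 11 · 13 · 7 = 1001.
Solve pairwise, accumulating the modulus:
  Start with x ≡ 4 (mod 11).
  Combine with x ≡ 11 (mod 13): since gcd(11, 13) = 1, we get a unique residue mod 143.
    Write x = 4 + 11·t and substitute into x ≡ 11 (mod 13): 11·t ≡ 11 − 4 = 7 (mod 13).
    The inverse of 11 mod 13 is 6 (since 11·6 = 66 = 5·13 + 1), so t ≡ 6·7 = 42 ≡ 3 (mod 13).
    Then x = 4 + 11·3 = 37, valid modulo lcm(11, 13) = 143: x ≡ 37 (mod 143).
  Combine with x ≡ 1 (mod 7): since gcd(143, 7) = 1, we get a unique residue mod 1001.
    Write x = 37 + 143·t and substitute into x ≡ 1 (mod 7): 143·t ≡ 1 − 37 = -36 (mod 7).
    Reduce coefficients mod 7: 3·t ≡ 6 (mod 7).
    The inverse of 3 mod 7 is 5 (since 3·5 = 15 = 2·7 + 1), so t ≡ 5·6 = 30 ≡ 2 (mod 7).
    Then x = 37 + 143·2 = 323, valid modulo lcm(143, 7) = 1001: x ≡ 323 (mod 1001).
Verify: 323 mod 11 = 4 ✓, 323 mod 13 = 11 ✓, 323 mod 7 = 1 ✓.

x ≡ 323 (mod 1001).


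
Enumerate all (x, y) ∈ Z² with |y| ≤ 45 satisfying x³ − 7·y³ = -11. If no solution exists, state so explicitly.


The equation is x³ - 7y³ = -11. For fixed y, x³ = 7·y³ − 11, so a solution requires the RHS to be a perfect cube.
Strategy: iterate y from -45 to 45, compute RHS = 7·y³ − 11, and check whether it is a (positive or negative) perfect cube.
Check small values of y:
  y = 0: RHS = -11 is not a perfect cube.
  y = 1: RHS = -4 is not a perfect cube.
  y = -1: RHS = -18 is not a perfect cube.
  y = 2: RHS = 45 is not a perfect cube.
  y = -2: RHS = -67 is not a perfect cube.
  y = 3: RHS = 178 is not a perfect cube.
  y = -3: RHS = -200 is not a perfect cube.
Continuing the search up to |y| = 45 finds no solutions either.
No (x, y) in the scanned range satisfies the equation.

No integer solutions with |y| ≤ 45.


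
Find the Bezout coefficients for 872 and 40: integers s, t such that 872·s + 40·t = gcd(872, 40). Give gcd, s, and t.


Euclidean algorithm on (872, 40) — divide until remainder is 0:
  872 = 21 · 40 + 32
  40 = 1 · 32 + 8
  32 = 4 · 8 + 0
gcd(872, 40) = 8.
Track Bezout coefficients alongside the remainders: start with r₀ = 872 = a·1 + b·0 (s = 1, t = 0) and r₁ = 40 = a·0 + b·1 (s = 0, t = 1); each new remainder r_{k+1} = r_{k-1} − q_k·r_k inherits s_{k+1} = s_{k-1} − q_k·s_k, t_{k+1} = t_{k-1} − q_k·t_k, so r_k = a·s_k + b·t_k at every step:
  q = 21: r = 32, s = 1 − 21·0 = 1, t = 0 − 21·1 = -21  (check: 872·1 + 40·(-21) = 32)
  q = 1: r = 8, s = 0 − 1·1 = -1, t = 1 − 1·(-21) = 22  (check: 872·(-1) + 40·22 = 8)
The row with r = 8 (the gcd) gives the Bezout coefficients s = -1, t = 22.
Result: 872 · (-1) + 40 · (22) = 8.

gcd(872, 40) = 8; s = -1, t = 22 (check: 872·(-1) + 40·22 = 8).


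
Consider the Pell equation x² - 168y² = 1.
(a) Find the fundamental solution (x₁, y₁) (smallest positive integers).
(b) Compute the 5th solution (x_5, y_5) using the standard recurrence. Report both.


Step 1: Find the fundamental solution (x₁, y₁) of x² - 168y² = 1.
  Expand √168 as a continued fraction. a₀ = ⌊√168⌋ = 12; iterate m_{k+1} = d_k·a_k − m_k, d_{k+1} = (168 − m_{k+1}²)/d_k, a_{k+1} = ⌊(a₀ + m_{k+1})/d_{k+1}⌋ (starting m₀ = 0, d₀ = 1), with convergents p_k = a_k·p_{k-1} + p_{k-2}, q_k = a_k·q_{k-1} + q_{k-2} (p₋₁ = 1, q₋₁ = 0):
  k = 0: a₀ = 12; p₀/q₀ = 12/1; p₀² − 168·q₀² = 144 − 168 = -24.
  k = 1: m = 12, d = 24, a = ⌊(12 + 12)/24⌋ = 1; p/q = (1·12 + 1)/(1·1 + 0) = 13/1; p² − 168·q² = 169 − 168 = 1.
  The first convergent with p² − 168·q² = 1 gives the fundamental solution (x₁, y₁) = (13, 1).
Step 2: Apply the recurrence (x_{n+1}, y_{n+1}) = (x₁x_n + 168y₁y_n, x₁y_n + y₁x_n) repeatedly.
  From (x_1, y_1) = (13, 1): x_2 = 13·13 + 168·1·1 = 337; y_2 = 13·1 + 1·13 = 26.
  From (x_2, y_2) = (337, 26): x_3 = 13·337 + 168·1·26 = 8749; y_3 = 13·26 + 1·337 = 675.
  From (x_3, y_3) = (8749, 675): x_4 = 13·8749 + 168·1·675 = 227137; y_4 = 13·675 + 1·8749 = 17524.
  From (x_4, y_4) = (227137, 17524): x_5 = 13·227137 + 168·1·17524 = 5896813; y_5 = 13·17524 + 1·227137 = 454949.
Step 3: Verify x_5² - 168·y_5² = 34772403556969 - 34772403556968 = 1 (should be 1). ✓

(x_1, y_1) = (13, 1); (x_5, y_5) = (5896813, 454949).


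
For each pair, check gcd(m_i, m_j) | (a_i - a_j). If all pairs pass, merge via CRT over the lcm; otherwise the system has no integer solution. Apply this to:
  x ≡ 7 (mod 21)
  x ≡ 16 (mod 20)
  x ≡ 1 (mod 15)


Moduli 21, 20, 15 are not pairwise coprime, so CRT works modulo lcm(m_i) when all pairwise compatibility conditions hold.
Pairwise compatibility: gcd(m_i, m_j) must divide a_i - a_j for every pair.
Merge one congruence at a time:
  Start: x ≡ 7 (mod 21).
  Combine with x ≡ 16 (mod 20): gcd(21, 20) = 1; 16 - 7 = 9, which IS divisible by 1, so compatible.
    Write x = 7 + 21·t and substitute into x ≡ 16 (mod 20): 21·t ≡ 16 − 7 = 9 (mod 20).
    Reduce coefficients mod 20: 1·t ≡ 9 (mod 20).
    So t ≡ 9 (mod 20).
    Then x = 7 + 21·9 = 196, valid modulo lcm(21, 20) = 420: x ≡ 196 (mod 420).
  Combine with x ≡ 1 (mod 15): gcd(420, 15) = 15; 1 - 196 = -195, which IS divisible by 15, so compatible.
    Write x = 196 + 420·t and substitute into x ≡ 1 (mod 15): 420·t ≡ 1 − 196 = -195 (mod 15).
    Divide the congruence (and modulus) by g = 15: 28·t ≡ -13 (mod 1).
    Modulo 1 every t works; take t = 0.
    Then x = 196 + 420·0 = 196, valid modulo lcm(420, 15) = 420: x ≡ 196 (mod 420).
Verify: 196 mod 21 = 7, 196 mod 20 = 16, 196 mod 15 = 1.

x ≡ 196 (mod 420).


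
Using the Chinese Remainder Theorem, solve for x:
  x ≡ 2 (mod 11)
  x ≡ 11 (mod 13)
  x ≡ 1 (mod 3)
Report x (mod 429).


Moduli 11, 13, 3 are pairwise coprime; by CRT there is a unique solution modulo M = 11 · 13 · 3 = 429.
Solve pairwise, accumulating the modulus:
  Start with x ≡ 2 (mod 11).
  Combine with x ≡ 11 (mod 13): since gcd(11, 13) = 1, we get a unique residue mod 143.
    Write x = 2 + 11·t and substitute into x ≡ 11 (mod 13): 11·t ≡ 11 − 2 = 9 (mod 13).
    The inverse of 11 mod 13 is 6 (since 11·6 = 66 = 5·13 + 1), so t ≡ 6·9 = 54 ≡ 2 (mod 13).
    Then x = 2 + 11·2 = 24, valid modulo lcm(11, 13) = 143: x ≡ 24 (mod 143).
  Combine with x ≡ 1 (mod 3): since gcd(143, 3) = 1, we get a unique residue mod 429.
    Write x = 24 + 143·t and substitute into x ≡ 1 (mod 3): 143·t ≡ 1 − 24 = -23 (mod 3).
    Reduce coefficients mod 3: 2·t ≡ 1 (mod 3).
    The inverse of 2 mod 3 is 2 (since 2·2 = 4 = 1·3 + 1), so t ≡ 2·1 = 2 ≡ 2 (mod 3).
    Then x = 24 + 143·2 = 310, valid modulo lcm(143, 3) = 429: x ≡ 310 (mod 429).
Verify: 310 mod 11 = 2 ✓, 310 mod 13 = 11 ✓, 310 mod 3 = 1 ✓.

x ≡ 310 (mod 429).


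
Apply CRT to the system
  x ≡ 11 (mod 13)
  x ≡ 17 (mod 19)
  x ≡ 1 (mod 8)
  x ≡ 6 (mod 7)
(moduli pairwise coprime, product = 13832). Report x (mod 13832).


Product of moduli M = 13 · 19 · 8 · 7 = 13832.
Merge one congruence at a time:
  Start: x ≡ 11 (mod 13).
  Combine with x ≡ 17 (mod 19); new modulus lcm = 247.
    Write x = 11 + 13·t and substitute into x ≡ 17 (mod 19): 13·t ≡ 17 − 11 = 6 (mod 19).
    The inverse of 13 mod 19 is 3 (since 13·3 = 39 = 2·19 + 1), so t ≡ 3·6 = 18 ≡ 18 (mod 19).
    Then x = 11 + 13·18 = 245, valid modulo lcm(13, 19) = 247: x ≡ 245 (mod 247).
  Combine with x ≡ 1 (mod 8); new modulus lcm = 1976.
    Write x = 245 + 247·t and substitute into x ≡ 1 (mod 8): 247·t ≡ 1 − 245 = -244 (mod 8).
    Reduce coefficients mod 8: 7·t ≡ 4 (mod 8).
    The inverse of 7 mod 8 is 7 (since 7·7 = 49 = 6·8 + 1), so t ≡ 7·4 = 28 ≡ 4 (mod 8).
    Then x = 245 + 247·4 = 1233, valid modulo lcm(247, 8) = 1976: x ≡ 1233 (mod 1976).
  Combine with x ≡ 6 (mod 7); new modulus lcm = 13832.
    Write x = 1233 + 1976·t and substitute into x ≡ 6 (mod 7): 1976·t ≡ 6 − 1233 = -1227 (mod 7).
    Reduce coefficients mod 7: 2·t ≡ 5 (mod 7).
    The inverse of 2 mod 7 is 4 (since 2·4 = 8 = 1·7 + 1), so t ≡ 4·5 = 20 ≡ 6 (mod 7).
    Then x = 1233 + 1976·6 = 13089, valid modulo lcm(1976, 7) = 13832: x ≡ 13089 (mod 13832).
Verify against each original: 13089 mod 13 = 11, 13089 mod 19 = 17, 13089 mod 8 = 1, 13089 mod 7 = 6.

x ≡ 13089 (mod 13832).


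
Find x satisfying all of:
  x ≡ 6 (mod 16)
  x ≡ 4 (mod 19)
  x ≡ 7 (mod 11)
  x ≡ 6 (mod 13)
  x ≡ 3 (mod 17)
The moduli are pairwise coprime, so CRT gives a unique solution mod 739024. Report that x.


Product of moduli M = 16 · 19 · 11 · 13 · 17 = 739024.
Merge one congruence at a time:
  Start: x ≡ 6 (mod 16).
  Combine with x ≡ 4 (mod 19); new modulus lcm = 304.
    Write x = 6 + 16·t and substitute into x ≡ 4 (mod 19): 16·t ≡ 4 − 6 = -2 (mod 19).
    Reduce coefficients mod 19: 16·t ≡ 17 (mod 19).
    The inverse of 16 mod 19 is 6 (since 16·6 = 96 = 5·19 + 1), so t ≡ 6·17 = 102 ≡ 7 (mod 19).
    Then x = 6 + 16·7 = 118, valid modulo lcm(16, 19) = 304: x ≡ 118 (mod 304).
  Combine with x ≡ 7 (mod 11); new modulus lcm = 3344.
    Write x = 118 + 304·t and substitute into x ≡ 7 (mod 11): 304·t ≡ 7 − 118 = -111 (mod 11).
    Reduce coefficients mod 11: 7·t ≡ 10 (mod 11).
    The inverse of 7 mod 11 is 8 (since 7·8 = 56 = 5·11 + 1), so t ≡ 8·10 = 80 ≡ 3 (mod 11).
    Then x = 118 + 304·3 = 1030, valid modulo lcm(304, 11) = 3344: x ≡ 1030 (mod 3344).
  Combine with x ≡ 6 (mod 13); new modulus lcm = 43472.
    Write x = 1030 + 3344·t and substitute into x ≡ 6 (mod 13): 3344·t ≡ 6 − 1030 = -1024 (mod 13).
    Reduce coefficients mod 13: 3·t ≡ 3 (mod 13).
    The inverse of 3 mod 13 is 9 (since 3·9 = 27 = 2·13 + 1), so t ≡ 9·3 = 27 ≡ 1 (mod 13).
    Then x = 1030 + 3344·1 = 4374, valid modulo lcm(3344, 13) = 43472: x ≡ 4374 (mod 43472).
  Combine with x ≡ 3 (mod 17); new modulus lcm = 739024.
    Write x = 4374 + 43472·t and substitute into x ≡ 3 (mod 17): 43472·t ≡ 3 − 4374 = -4371 (mod 17).
    Reduce coefficients mod 17: 3·t ≡ 15 (mod 17).
    The inverse of 3 mod 17 is 6 (since 3·6 = 18 = 1·17 + 1), so t ≡ 6·15 = 90 ≡ 5 (mod 17).
    Then x = 4374 + 43472·5 = 221734, valid modulo lcm(43472, 17) = 739024: x ≡ 221734 (mod 739024).
Verify against each original: 221734 mod 16 = 6, 221734 mod 19 = 4, 221734 mod 11 = 7, 221734 mod 13 = 6, 221734 mod 17 = 3.

x ≡ 221734 (mod 739024).


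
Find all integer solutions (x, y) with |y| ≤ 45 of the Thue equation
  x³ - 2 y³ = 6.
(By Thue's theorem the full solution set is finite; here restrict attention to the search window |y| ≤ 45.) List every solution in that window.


The equation is x³ - 2y³ = 6. For fixed y, x³ = 2·y³ + 6, so a solution requires the RHS to be a perfect cube.
Strategy: iterate y from -45 to 45, compute RHS = 2·y³ + 6, and check whether it is a (positive or negative) perfect cube.
Check small values of y:
  y = 0: RHS = 6 is not a perfect cube.
  y = 1: RHS = 8 = (2)³ ⇒ x = 2 works.
  y = -1: RHS = 4 is not a perfect cube.
  y = 2: RHS = 22 is not a perfect cube.
  y = -2: RHS = -10 is not a perfect cube.
  y = 3: RHS = 60 is not a perfect cube.
  y = -3: RHS = -48 is not a perfect cube.
Continuing the search up to |y| = 45 finds no further solutions beyond those listed.
Collected solutions: (2, 1).

Solutions (with |y| ≤ 45): (2, 1).


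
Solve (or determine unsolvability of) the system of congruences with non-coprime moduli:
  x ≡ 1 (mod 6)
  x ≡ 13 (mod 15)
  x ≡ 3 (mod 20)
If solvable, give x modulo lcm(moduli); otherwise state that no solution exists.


Moduli 6, 15, 20 are not pairwise coprime, so CRT works modulo lcm(m_i) when all pairwise compatibility conditions hold.
Pairwise compatibility: gcd(m_i, m_j) must divide a_i - a_j for every pair.
Merge one congruence at a time:
  Start: x ≡ 1 (mod 6).
  Combine with x ≡ 13 (mod 15): gcd(6, 15) = 3; 13 - 1 = 12, which IS divisible by 3, so compatible.
    Write x = 1 + 6·t and substitute into x ≡ 13 (mod 15): 6·t ≡ 13 − 1 = 12 (mod 15).
    Divide the congruence (and modulus) by g = 3: 2·t ≡ 4 (mod 5).
    The inverse of 2 mod 5 is 3 (since 2·3 = 6 = 1·5 + 1), so t ≡ 3·4 = 12 ≡ 2 (mod 5).
    Then x = 1 + 6·2 = 13, valid modulo lcm(6, 15) = 30: x ≡ 13 (mod 30).
  Combine with x ≡ 3 (mod 20): gcd(30, 20) = 10; 3 - 13 = -10, which IS divisible by 10, so compatible.
    Write x = 13 + 30·t and substitute into x ≡ 3 (mod 20): 30·t ≡ 3 − 13 = -10 (mod 20).
    Divide the congruence (and modulus) by g = 10: 3·t ≡ -1 (mod 2).
    Reduce coefficients mod 2: 1·t ≡ 1 (mod 2).
    So t ≡ 1 (mod 2).
    Then x = 13 + 30·1 = 43, valid modulo lcm(30, 20) = 60: x ≡ 43 (mod 60).
Verify: 43 mod 6 = 1, 43 mod 15 = 13, 43 mod 20 = 3.

x ≡ 43 (mod 60).


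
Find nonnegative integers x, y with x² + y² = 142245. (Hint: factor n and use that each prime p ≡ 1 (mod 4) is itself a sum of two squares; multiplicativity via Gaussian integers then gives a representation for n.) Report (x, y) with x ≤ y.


Step 1: Factor n = 142245 = 3^2 · 5 · 29 · 109.
Step 2: Check the mod-4 condition on each prime factor: 3 ≡ 3 (mod 4), exponent 2 (must be even); 5 ≡ 1 (mod 4), exponent 1; 29 ≡ 1 (mod 4), exponent 1; 109 ≡ 1 (mod 4), exponent 1.
All primes ≡ 3 (mod 4) appear to even exponent (or don't appear), so by the two-squares theorem n IS expressible as a sum of two squares.
Step 3: Build a representation. Group n = k² · m with k = 3 and m = 5 · 29 · 109 = 15805 (a product of primes ≡ 1 (mod 4)); a representation of m scales to one of n via (k·x)² + (k·y)² = k²(x² + y²). Each prime p ≡ 1 (mod 4) is itself a sum of two squares; find a² by testing p − a² for a perfect square:
  5: 5 − 1² = 4 = 2² ⇒ 5 = 1² + 2².
  29: 29 − 1² = 28, 29 − 2² = 25 = 5² ⇒ 29 = 2² + 5².
  109: 109 − 1² = 108, 109 − 2² = 105, 109 − 3² = 100 = 10² ⇒ 109 = 3² + 10².
  Combine using the Brahmagupta–Fibonacci identity (a² + b²)(c² + d²) = (ac − bd)² + (ad + bc)² = (ac + bd)² + (ad − bc)²:
  5 · 29 = 145: from (1² + 2²)(2² + 5²), take (1·2 − 2·5, 1·5 + 2·2) = (2 − 10, 5 + 4) = (-8, 9); dropping signs (only squares matter) gives (8, 9); check 8² + 9² = 64 + 81 = 145 ✓.
  145 · 109 = 15805: from (8² + 9²)(3² + 10²), take (8·3 − 9·10, 8·10 + 9·3) = (24 − 90, 80 + 27) = (-66, 107); dropping signs (only squares matter) gives (66, 107); check 66² + 107² = 4356 + 11449 = 15805 ✓.
  Scale by k = 3: (3·66, 3·107) = (198, 321).
Step 4: Order so x ≤ y and verify: 198² + 321² = 39204 + 103041 = 142245 = n. ✓

n = 142245 = 198² + 321² (one valid representation with x ≤ y).


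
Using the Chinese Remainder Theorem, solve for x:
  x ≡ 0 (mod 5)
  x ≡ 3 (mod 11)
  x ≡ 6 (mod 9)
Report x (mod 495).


Moduli 5, 11, 9 are pairwise coprime; by CRT there is a unique solution modulo M = 5 · 11 · 9 = 495.
Solve pairwise, accumulating the modulus:
  Start with x ≡ 0 (mod 5).
  Combine with x ≡ 3 (mod 11): since gcd(5, 11) = 1, we get a unique residue mod 55.
    Write x = 0 + 5·t and substitute into x ≡ 3 (mod 11): 5·t ≡ 3 − 0 = 3 (mod 11).
    The inverse of 5 mod 11 is 9 (since 5·9 = 45 = 4·11 + 1), so t ≡ 9·3 = 27 ≡ 5 (mod 11).
    Then x = 0 + 5·5 = 25, valid modulo lcm(5, 11) = 55: x ≡ 25 (mod 55).
  Combine with x ≡ 6 (mod 9): since gcd(55, 9) = 1, we get a unique residue mod 495.
    Write x = 25 + 55·t and substitute into x ≡ 6 (mod 9): 55·t ≡ 6 − 25 = -19 (mod 9).
    Reduce coefficients mod 9: 1·t ≡ 8 (mod 9).
    So t ≡ 8 (mod 9).
    Then x = 25 + 55·8 = 465, valid modulo lcm(55, 9) = 495: x ≡ 465 (mod 495).
Verify: 465 mod 5 = 0 ✓, 465 mod 11 = 3 ✓, 465 mod 9 = 6 ✓.

x ≡ 465 (mod 495).


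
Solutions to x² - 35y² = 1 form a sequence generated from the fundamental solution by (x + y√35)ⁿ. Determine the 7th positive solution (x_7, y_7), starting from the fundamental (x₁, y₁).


Step 1: Find the fundamental solution (x₁, y₁) of x² - 35y² = 1.
  Expand √35 as a continued fraction. a₀ = ⌊√35⌋ = 5; iterate m_{k+1} = d_k·a_k − m_k, d_{k+1} = (35 − m_{k+1}²)/d_k, a_{k+1} = ⌊(a₀ + m_{k+1})/d_{k+1}⌋ (starting m₀ = 0, d₀ = 1), with convergents p_k = a_k·p_{k-1} + p_{k-2}, q_k = a_k·q_{k-1} + q_{k-2} (p₋₁ = 1, q₋₁ = 0):
  k = 0: a₀ = 5; p₀/q₀ = 5/1; p₀² − 35·q₀² = 25 − 35 = -10.
  k = 1: m = 5, d = 10, a = ⌊(5 + 5)/10⌋ = 1; p/q = (1·5 + 1)/(1·1 + 0) = 6/1; p² − 35·q² = 36 − 35 = 1.
  The first convergent with p² − 35·q² = 1 gives the fundamental solution (x₁, y₁) = (6, 1).
Step 2: Apply the recurrence (x_{n+1}, y_{n+1}) = (x₁x_n + 35y₁y_n, x₁y_n + y₁x_n) repeatedly.
  From (x_1, y_1) = (6, 1): x_2 = 6·6 + 35·1·1 = 71; y_2 = 6·1 + 1·6 = 12.
  From (x_2, y_2) = (71, 12): x_3 = 6·71 + 35·1·12 = 846; y_3 = 6·12 + 1·71 = 143.
  From (x_3, y_3) = (846, 143): x_4 = 6·846 + 35·1·143 = 10081; y_4 = 6·143 + 1·846 = 1704.
  From (x_4, y_4) = (10081, 1704): x_5 = 6·10081 + 35·1·1704 = 120126; y_5 = 6·1704 + 1·10081 = 20305.
  From (x_5, y_5) = (120126, 20305): x_6 = 6·120126 + 35·1·20305 = 1431431; y_6 = 6·20305 + 1·120126 = 241956.
  From (x_6, y_6) = (1431431, 241956): x_7 = 6·1431431 + 35·1·241956 = 17057046; y_7 = 6·241956 + 1·1431431 = 2883167.
Step 3: Verify x_7² - 35·y_7² = 290942818246116 - 290942818246115 = 1 (should be 1). ✓

(x_1, y_1) = (6, 1); (x_7, y_7) = (17057046, 2883167).


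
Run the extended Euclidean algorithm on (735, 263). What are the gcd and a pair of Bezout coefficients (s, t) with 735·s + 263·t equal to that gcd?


Euclidean algorithm on (735, 263) — divide until remainder is 0:
  735 = 2 · 263 + 209
  263 = 1 · 209 + 54
  209 = 3 · 54 + 47
  54 = 1 · 47 + 7
  47 = 6 · 7 + 5
  7 = 1 · 5 + 2
  5 = 2 · 2 + 1
  2 = 2 · 1 + 0
gcd(735, 263) = 1.
Track Bezout coefficients alongside the remainders: start with r₀ = 735 = a·1 + b·0 (s = 1, t = 0) and r₁ = 263 = a·0 + b·1 (s = 0, t = 1); each new remainder r_{k+1} = r_{k-1} − q_k·r_k inherits s_{k+1} = s_{k-1} − q_k·s_k, t_{k+1} = t_{k-1} − q_k·t_k, so r_k = a·s_k + b·t_k at every step:
  q = 2: r = 209, s = 1 − 2·0 = 1, t = 0 − 2·1 = -2  (check: 735·1 + 263·(-2) = 209)
  q = 1: r = 54, s = 0 − 1·1 = -1, t = 1 − 1·(-2) = 3  (check: 735·(-1) + 263·3 = 54)
  q = 3: r = 47, s = 1 − 3·(-1) = 4, t = -2 − 3·3 = -11  (check: 735·4 + 263·(-11) = 47)
  q = 1: r = 7, s = -1 − 1·4 = -5, t = 3 − 1·(-11) = 14  (check: 735·(-5) + 263·14 = 7)
  q = 6: r = 5, s = 4 − 6·(-5) = 34, t = -11 − 6·14 = -95  (check: 735·34 + 263·(-95) = 5)
  q = 1: r = 2, s = -5 − 1·34 = -39, t = 14 − 1·(-95) = 109  (check: 735·(-39) + 263·109 = 2)
  q = 2: r = 1, s = 34 − 2·(-39) = 112, t = -95 − 2·109 = -313  (check: 735·112 + 263·(-313) = 1)
The row with r = 1 (the gcd) gives the Bezout coefficients s = 112, t = -313.
Result: 735 · (112) + 263 · (-313) = 1.

gcd(735, 263) = 1; s = 112, t = -313 (check: 735·112 + 263·(-313) = 1).


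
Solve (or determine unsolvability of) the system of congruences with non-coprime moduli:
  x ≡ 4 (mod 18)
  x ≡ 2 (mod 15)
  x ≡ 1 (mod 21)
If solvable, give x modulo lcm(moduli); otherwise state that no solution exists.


Moduli 18, 15, 21 are not pairwise coprime, so CRT works modulo lcm(m_i) when all pairwise compatibility conditions hold.
Pairwise compatibility: gcd(m_i, m_j) must divide a_i - a_j for every pair.
Merge one congruence at a time:
  Start: x ≡ 4 (mod 18).
  Combine with x ≡ 2 (mod 15): gcd(18, 15) = 3, and 2 - 4 = -2 is NOT divisible by 3.
    ⇒ system is inconsistent (no integer solution).

No solution (the system is inconsistent).


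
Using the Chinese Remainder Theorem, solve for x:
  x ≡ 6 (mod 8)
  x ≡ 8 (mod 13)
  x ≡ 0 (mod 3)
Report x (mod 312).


Moduli 8, 13, 3 are pairwise coprime; by CRT there is a unique solution modulo M = 8 · 13 · 3 = 312.
Solve pairwise, accumulating the modulus:
  Start with x ≡ 6 (mod 8).
  Combine with x ≡ 8 (mod 13): since gcd(8, 13) = 1, we get a unique residue mod 104.
    Write x = 6 + 8·t and substitute into x ≡ 8 (mod 13): 8·t ≡ 8 − 6 = 2 (mod 13).
    The inverse of 8 mod 13 is 5 (since 8·5 = 40 = 3·13 + 1), so t ≡ 5·2 = 10 ≡ 10 (mod 13).
    Then x = 6 + 8·10 = 86, valid modulo lcm(8, 13) = 104: x ≡ 86 (mod 104).
  Combine with x ≡ 0 (mod 3): since gcd(104, 3) = 1, we get a unique residue mod 312.
    Write x = 86 + 104·t and substitute into x ≡ 0 (mod 3): 104·t ≡ 0 − 86 = -86 (mod 3).
    Reduce coefficients mod 3: 2·t ≡ 1 (mod 3).
    The inverse of 2 mod 3 is 2 (since 2·2 = 4 = 1·3 + 1), so t ≡ 2·1 = 2 ≡ 2 (mod 3).
    Then x = 86 + 104·2 = 294, valid modulo lcm(104, 3) = 312: x ≡ 294 (mod 312).
Verify: 294 mod 8 = 6 ✓, 294 mod 13 = 8 ✓, 294 mod 3 = 0 ✓.

x ≡ 294 (mod 312).


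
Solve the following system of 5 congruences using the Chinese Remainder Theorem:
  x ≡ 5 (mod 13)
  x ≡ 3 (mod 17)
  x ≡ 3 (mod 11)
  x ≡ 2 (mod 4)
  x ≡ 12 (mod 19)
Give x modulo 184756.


Product of moduli M = 13 · 17 · 11 · 4 · 19 = 184756.
Merge one congruence at a time:
  Start: x ≡ 5 (mod 13).
  Combine with x ≡ 3 (mod 17); new modulus lcm = 221.
    Write x = 5 + 13·t and substitute into x ≡ 3 (mod 17): 13·t ≡ 3 − 5 = -2 (mod 17).
    Reduce coefficients mod 17: 13·t ≡ 15 (mod 17).
    The inverse of 13 mod 17 is 4 (since 13·4 = 52 = 3·17 + 1), so t ≡ 4·15 = 60 ≡ 9 (mod 17).
    Then x = 5 + 13·9 = 122, valid modulo lcm(13, 17) = 221: x ≡ 122 (mod 221).
  Combine with x ≡ 3 (mod 11); new modulus lcm = 2431.
    Write x = 122 + 221·t and substitute into x ≡ 3 (mod 11): 221·t ≡ 3 − 122 = -119 (mod 11).
    Reduce coefficients mod 11: 1·t ≡ 2 (mod 11).
    So t ≡ 2 (mod 11).
    Then x = 122 + 221·2 = 564, valid modulo lcm(221, 11) = 2431: x ≡ 564 (mod 2431).
  Combine with x ≡ 2 (mod 4); new modulus lcm = 9724.
    Write x = 564 + 2431·t and substitute into x ≡ 2 (mod 4): 2431·t ≡ 2 − 564 = -562 (mod 4).
    Reduce coefficients mod 4: 3·t ≡ 2 (mod 4).
    The inverse of 3 mod 4 is 3 (since 3·3 = 9 = 2·4 + 1), so t ≡ 3·2 = 6 ≡ 2 (mod 4).
    Then x = 564 + 2431·2 = 5426, valid modulo lcm(2431, 4) = 9724: x ≡ 5426 (mod 9724).
  Combine with x ≡ 12 (mod 19); new modulus lcm = 184756.
    Write x = 5426 + 9724·t and substitute into x ≡ 12 (mod 19): 9724·t ≡ 12 − 5426 = -5414 (mod 19).
    Reduce coefficients mod 19: 15·t ≡ 1 (mod 19).
    The inverse of 15 mod 19 is 14 (since 15·14 = 210 = 11·19 + 1), so t ≡ 14·1 = 14 ≡ 14 (mod 19).
    Then x = 5426 + 9724·14 = 141562, valid modulo lcm(9724, 19) = 184756: x ≡ 141562 (mod 184756).
Verify against each original: 141562 mod 13 = 5, 141562 mod 17 = 3, 141562 mod 11 = 3, 141562 mod 4 = 2, 141562 mod 19 = 12.

x ≡ 141562 (mod 184756).


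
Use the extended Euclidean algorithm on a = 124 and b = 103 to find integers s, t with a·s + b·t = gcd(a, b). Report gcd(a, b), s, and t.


Euclidean algorithm on (124, 103) — divide until remainder is 0:
  124 = 1 · 103 + 21
  103 = 4 · 21 + 19
  21 = 1 · 19 + 2
  19 = 9 · 2 + 1
  2 = 2 · 1 + 0
gcd(124, 103) = 1.
Track Bezout coefficients alongside the remainders: start with r₀ = 124 = a·1 + b·0 (s = 1, t = 0) and r₁ = 103 = a·0 + b·1 (s = 0, t = 1); each new remainder r_{k+1} = r_{k-1} − q_k·r_k inherits s_{k+1} = s_{k-1} − q_k·s_k, t_{k+1} = t_{k-1} − q_k·t_k, so r_k = a·s_k + b·t_k at every step:
  q = 1: r = 21, s = 1 − 1·0 = 1, t = 0 − 1·1 = -1  (check: 124·1 + 103·(-1) = 21)
  q = 4: r = 19, s = 0 − 4·1 = -4, t = 1 − 4·(-1) = 5  (check: 124·(-4) + 103·5 = 19)
  q = 1: r = 2, s = 1 − 1·(-4) = 5, t = -1 − 1·5 = -6  (check: 124·5 + 103·(-6) = 2)
  q = 9: r = 1, s = -4 − 9·5 = -49, t = 5 − 9·(-6) = 59  (check: 124·(-49) + 103·59 = 1)
The row with r = 1 (the gcd) gives the Bezout coefficients s = -49, t = 59.
Result: 124 · (-49) + 103 · (59) = 1.

gcd(124, 103) = 1; s = -49, t = 59 (check: 124·(-49) + 103·59 = 1).


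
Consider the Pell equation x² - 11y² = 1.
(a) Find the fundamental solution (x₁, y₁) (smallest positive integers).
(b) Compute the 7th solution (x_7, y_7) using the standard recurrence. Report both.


Step 1: Find the fundamental solution (x₁, y₁) of x² - 11y² = 1.
  Expand √11 as a continued fraction. a₀ = ⌊√11⌋ = 3; iterate m_{k+1} = d_k·a_k − m_k, d_{k+1} = (11 − m_{k+1}²)/d_k, a_{k+1} = ⌊(a₀ + m_{k+1})/d_{k+1}⌋ (starting m₀ = 0, d₀ = 1), with convergents p_k = a_k·p_{k-1} + p_{k-2}, q_k = a_k·q_{k-1} + q_{k-2} (p₋₁ = 1, q₋₁ = 0):
  k = 0: a₀ = 3; p₀/q₀ = 3/1; p₀² − 11·q₀² = 9 − 11 = -2.
  k = 1: m = 3, d = 2, a = ⌊(3 + 3)/2⌋ = 3; p/q = (3·3 + 1)/(3·1 + 0) = 10/3; p² − 11·q² = 100 − 99 = 1.
  The first convergent with p² − 11·q² = 1 gives the fundamental solution (x₁, y₁) = (10, 3).
Step 2: Apply the recurrence (x_{n+1}, y_{n+1}) = (x₁x_n + 11y₁y_n, x₁y_n + y₁x_n) repeatedly.
  From (x_1, y_1) = (10, 3): x_2 = 10·10 + 11·3·3 = 199; y_2 = 10·3 + 3·10 = 60.
  From (x_2, y_2) = (199, 60): x_3 = 10·199 + 11·3·60 = 3970; y_3 = 10·60 + 3·199 = 1197.
  From (x_3, y_3) = (3970, 1197): x_4 = 10·3970 + 11·3·1197 = 79201; y_4 = 10·1197 + 3·3970 = 23880.
  From (x_4, y_4) = (79201, 23880): x_5 = 10·79201 + 11·3·23880 = 1580050; y_5 = 10·23880 + 3·79201 = 476403.
  From (x_5, y_5) = (1580050, 476403): x_6 = 10·1580050 + 11·3·476403 = 31521799; y_6 = 10·476403 + 3·1580050 = 9504180.
  From (x_6, y_6) = (31521799, 9504180): x_7 = 10·31521799 + 11·3·9504180 = 628855930; y_7 = 10·9504180 + 3·31521799 = 189607197.
Step 3: Verify x_7² - 11·y_7² = 395459780696164900 - 395459780696164899 = 1 (should be 1). ✓

(x_1, y_1) = (10, 3); (x_7, y_7) = (628855930, 189607197).


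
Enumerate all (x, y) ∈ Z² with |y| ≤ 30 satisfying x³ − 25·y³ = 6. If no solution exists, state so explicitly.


The equation is x³ - 25y³ = 6. For fixed y, x³ = 25·y³ + 6, so a solution requires the RHS to be a perfect cube.
Strategy: iterate y from -30 to 30, compute RHS = 25·y³ + 6, and check whether it is a (positive or negative) perfect cube.
Check small values of y:
  y = 0: RHS = 6 is not a perfect cube.
  y = 1: RHS = 31 is not a perfect cube.
  y = -1: RHS = -19 is not a perfect cube.
  y = 2: RHS = 206 is not a perfect cube.
  y = -2: RHS = -194 is not a perfect cube.
  y = 3: RHS = 681 is not a perfect cube.
  y = -3: RHS = -669 is not a perfect cube.
Continuing the search up to |y| = 30 finds no solutions either.
No (x, y) in the scanned range satisfies the equation.

No integer solutions with |y| ≤ 30.


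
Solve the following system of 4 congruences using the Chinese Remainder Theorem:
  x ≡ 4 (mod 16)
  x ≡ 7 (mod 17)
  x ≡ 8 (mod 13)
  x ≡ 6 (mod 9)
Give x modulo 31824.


Product of moduli M = 16 · 17 · 13 · 9 = 31824.
Merge one congruence at a time:
  Start: x ≡ 4 (mod 16).
  Combine with x ≡ 7 (mod 17); new modulus lcm = 272.
    Write x = 4 + 16·t and substitute into x ≡ 7 (mod 17): 16·t ≡ 7 − 4 = 3 (mod 17).
    The inverse of 16 mod 17 is 16 (since 16·16 = 256 = 15·17 + 1), so t ≡ 16·3 = 48 ≡ 14 (mod 17).
    Then x = 4 + 16·14 = 228, valid modulo lcm(16, 17) = 272: x ≡ 228 (mod 272).
  Combine with x ≡ 8 (mod 13); new modulus lcm = 3536.
    Write x = 228 + 272·t and substitute into x ≡ 8 (mod 13): 272·t ≡ 8 − 228 = -220 (mod 13).
    Reduce coefficients mod 13: 12·t ≡ 1 (mod 13).
    The inverse of 12 mod 13 is 12 (since 12·12 = 144 = 11·13 + 1), so t ≡ 12·1 = 12 ≡ 12 (mod 13).
    Then x = 228 + 272·12 = 3492, valid modulo lcm(272, 13) = 3536: x ≡ 3492 (mod 3536).
  Combine with x ≡ 6 (mod 9); new modulus lcm = 31824.
    Write x = 3492 + 3536·t and substitute into x ≡ 6 (mod 9): 3536·t ≡ 6 − 3492 = -3486 (mod 9).
    Reduce coefficients mod 9: 8·t ≡ 6 (mod 9).
    The inverse of 8 mod 9 is 8 (since 8·8 = 64 = 7·9 + 1), so t ≡ 8·6 = 48 ≡ 3 (mod 9).
    Then x = 3492 + 3536·3 = 14100, valid modulo lcm(3536, 9) = 31824: x ≡ 14100 (mod 31824).
Verify against each original: 14100 mod 16 = 4, 14100 mod 17 = 7, 14100 mod 13 = 8, 14100 mod 9 = 6.

x ≡ 14100 (mod 31824).
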